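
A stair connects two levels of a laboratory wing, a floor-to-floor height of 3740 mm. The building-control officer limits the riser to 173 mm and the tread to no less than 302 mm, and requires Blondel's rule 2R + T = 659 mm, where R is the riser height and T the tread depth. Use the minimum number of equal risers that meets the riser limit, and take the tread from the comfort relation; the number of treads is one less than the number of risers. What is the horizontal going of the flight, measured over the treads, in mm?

6699 mm

⌈3740/173⌉ = 22 risers.
Each riser is 3740/22 = 170 mm (≤ 173 mm).
Tread T = 659 − 2 × 170 = 319 mm (≥ 302 mm).
Going = (22 − 1) × 319 = 6699 mm.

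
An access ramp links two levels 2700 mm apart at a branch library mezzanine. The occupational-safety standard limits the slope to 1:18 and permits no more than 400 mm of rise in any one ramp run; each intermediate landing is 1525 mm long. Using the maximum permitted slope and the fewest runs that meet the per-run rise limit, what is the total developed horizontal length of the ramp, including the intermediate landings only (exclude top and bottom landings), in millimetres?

2700 / 400 = 6.75, so 7 ramp runs are needed. That means 6 intermediate landings.
Horizontal run for 2700 mm of rise at 1:18 is 2700 × 18 = 48600 mm.
Intermediate landings: 6 × 1525 = 9150 mm.
Developed length = 48600 + 9150 = 57750 mm.

57750 mm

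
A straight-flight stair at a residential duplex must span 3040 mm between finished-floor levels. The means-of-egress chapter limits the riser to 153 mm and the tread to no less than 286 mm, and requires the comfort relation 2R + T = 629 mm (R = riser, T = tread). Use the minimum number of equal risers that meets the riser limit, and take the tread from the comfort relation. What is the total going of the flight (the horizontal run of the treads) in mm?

6175 mm

⌈3040/153⌉ = 20 risers.
Each riser is 3040/20 = 152 mm (≤ 153 mm).
From 2R + T = 629: T = 629 − 304 = 325 mm.
Treads = 20 − 1 = 19; going = 19 × 325 = 6175 mm.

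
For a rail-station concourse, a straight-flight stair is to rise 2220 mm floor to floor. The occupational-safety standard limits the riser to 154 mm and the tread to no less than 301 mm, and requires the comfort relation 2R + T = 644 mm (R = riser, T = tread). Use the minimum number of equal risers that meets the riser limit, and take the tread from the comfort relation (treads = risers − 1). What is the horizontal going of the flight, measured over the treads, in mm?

4872 mm

2220 / 154 = 14.416 → round up to 15 risers.
R = 2220 ÷ 15 = 148 mm.
T = 644 − 2·148 = 348 mm, which satisfies the 301 mm minimum.
Going = (15 − 1) × 348 = 4872 mm.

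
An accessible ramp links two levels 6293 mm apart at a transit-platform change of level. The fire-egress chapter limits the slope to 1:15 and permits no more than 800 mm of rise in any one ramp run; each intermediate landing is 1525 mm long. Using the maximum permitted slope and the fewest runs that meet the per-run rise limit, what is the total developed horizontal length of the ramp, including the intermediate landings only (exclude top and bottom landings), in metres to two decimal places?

At most 800 each: 6293/800 = 7.87, giving 8 ramp runs. That means 7 intermediate landings.
Horizontal run for 6293 mm of rise at 1:15 is 6293 × 15 = 94395 mm.
Intermediate landings: 7 × 1525 = 10675 mm.
Developed length = 94395 + 10675 = 105070 mm.
= 105.07 m.

105.07 m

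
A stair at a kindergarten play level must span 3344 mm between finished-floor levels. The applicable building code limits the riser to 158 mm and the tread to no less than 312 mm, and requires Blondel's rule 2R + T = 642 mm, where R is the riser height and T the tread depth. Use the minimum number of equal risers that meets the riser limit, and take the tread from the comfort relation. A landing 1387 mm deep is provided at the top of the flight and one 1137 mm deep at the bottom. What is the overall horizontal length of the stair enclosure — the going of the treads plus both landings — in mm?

3344 / 158 = 21.165 → round up to 22 risers.
Each riser is 3344/22 = 152 mm (≤ 158 mm).
From 2R + T = 642: T = 642 − 304 = 338 mm.
22 risers give 21 treads; going = 21 × 338 = 7098 mm.
Add landings: 7098 + 1387 + 1137 = 9622 mm.

9622 mm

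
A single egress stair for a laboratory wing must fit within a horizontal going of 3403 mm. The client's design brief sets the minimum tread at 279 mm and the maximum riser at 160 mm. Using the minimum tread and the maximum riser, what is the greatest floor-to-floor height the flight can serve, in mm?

2080 mm

Treads that fit: ⌊3403 / 279⌋ = 12.
Risers = treads + 1 = 13.
Maximum height = 13 × 160 = 2080 mm.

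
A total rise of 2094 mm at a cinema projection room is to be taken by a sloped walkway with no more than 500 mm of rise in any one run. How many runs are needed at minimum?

2094 / 500 = 4.19, so 5 ramp runs are needed.

5 runs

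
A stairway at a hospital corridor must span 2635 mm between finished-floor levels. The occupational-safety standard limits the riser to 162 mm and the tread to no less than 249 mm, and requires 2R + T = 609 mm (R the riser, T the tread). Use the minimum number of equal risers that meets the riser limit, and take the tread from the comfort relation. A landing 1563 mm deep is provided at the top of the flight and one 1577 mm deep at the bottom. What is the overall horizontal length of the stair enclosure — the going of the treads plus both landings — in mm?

⌈2635/162⌉ = 17 risers.
Each riser is 2635/17 = 155 mm (≤ 162 mm).
T = 609 − 2·155 = 299 mm, which satisfies the 249 mm minimum.
Going = (17 − 1) × 299 = 4784 mm.
Add landings: 4784 + 1563 + 1577 = 7924 mm.

7924 mm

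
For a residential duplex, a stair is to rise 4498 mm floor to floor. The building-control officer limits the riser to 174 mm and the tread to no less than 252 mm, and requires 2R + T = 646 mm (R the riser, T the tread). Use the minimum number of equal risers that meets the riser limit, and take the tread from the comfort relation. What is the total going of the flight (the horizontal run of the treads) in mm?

7500 mm

At most 174 each: 4498/174 = 25.85, giving 26 risers.
R = 4498 ÷ 26 = 173 mm.
Tread T = 646 − 2 × 173 = 300 mm (≥ 252 mm).
Treads = 26 − 1 = 25; going = 25 × 300 = 7500 mm.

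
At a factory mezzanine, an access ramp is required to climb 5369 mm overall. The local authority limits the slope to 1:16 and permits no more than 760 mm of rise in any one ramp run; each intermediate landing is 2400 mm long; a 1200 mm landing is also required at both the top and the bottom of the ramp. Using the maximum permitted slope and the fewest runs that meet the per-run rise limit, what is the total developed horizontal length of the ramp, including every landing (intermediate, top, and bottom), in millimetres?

105104 mm

At most 760 each: 5369/760 = 7.06, giving 8 ramp runs. That means 7 intermediate landings.
Ramp run (horizontal) at 1:16: 5369 × 16 = 85904 mm.
7 intermediate landings contribute 7 × 2400 = 16800 mm.
Top and bottom landings: 2 × 1200 = 2400 mm.
Total = 85904 + 16800 + 2400 = 105104 mm.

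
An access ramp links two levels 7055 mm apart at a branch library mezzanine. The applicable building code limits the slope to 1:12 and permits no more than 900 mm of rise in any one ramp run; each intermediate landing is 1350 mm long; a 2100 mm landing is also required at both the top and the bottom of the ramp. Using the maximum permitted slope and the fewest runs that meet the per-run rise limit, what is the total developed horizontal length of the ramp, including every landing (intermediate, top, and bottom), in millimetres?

7055 / 900 = 7.839 → round up to 8 ramp runs. That means 7 intermediate landings.
Ramp run (horizontal) at 1:12: 7055 × 12 = 84660 mm.
7 intermediate landings contribute 7 × 1350 = 9450 mm.
Top and bottom landings: 2 × 2100 = 4200 mm.
Total = 84660 + 9450 + 4200 = 98310 mm.

98310 mm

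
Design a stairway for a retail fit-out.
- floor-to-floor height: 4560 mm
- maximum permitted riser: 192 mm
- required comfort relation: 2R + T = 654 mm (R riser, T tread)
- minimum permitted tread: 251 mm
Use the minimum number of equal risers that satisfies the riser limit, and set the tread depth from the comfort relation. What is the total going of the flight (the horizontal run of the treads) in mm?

6302 mm

4560 / 192 = 23.75, so 24 risers are needed.
Each riser is 4560/24 = 190 mm (≤ 192 mm).
T = 654 − 2·190 = 274 mm, which satisfies the 251 mm minimum.
Going = (24 − 1) × 274 = 6302 mm.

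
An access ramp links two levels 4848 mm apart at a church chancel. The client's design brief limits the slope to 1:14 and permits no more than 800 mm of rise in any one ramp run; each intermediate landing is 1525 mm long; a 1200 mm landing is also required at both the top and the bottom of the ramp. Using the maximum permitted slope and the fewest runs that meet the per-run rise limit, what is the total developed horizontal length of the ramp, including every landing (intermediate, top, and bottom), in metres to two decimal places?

79.42 m

4848 / 800 = 6.060 → round up to 7 ramp runs. That means 6 intermediate landings.
Ramp run (horizontal) at 1:14: 4848 × 14 = 67872 mm.
Intermediate landings: 6 × 1525 = 9150 mm.
Top and bottom landings: 2 × 1200 = 2400 mm.
Total = 67872 + 9150 + 2400 = 79422 mm.
= 79.42 m.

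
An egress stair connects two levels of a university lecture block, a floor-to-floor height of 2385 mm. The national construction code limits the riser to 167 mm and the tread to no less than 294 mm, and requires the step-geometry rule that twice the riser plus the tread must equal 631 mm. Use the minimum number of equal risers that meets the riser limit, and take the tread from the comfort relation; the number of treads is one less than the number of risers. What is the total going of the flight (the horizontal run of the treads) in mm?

2385 / 167 = 14.281 → round up to 15 risers.
Riser R = 2385 / 15 = 159 mm, within the 167 mm limit.
Tread T = 631 − 2 × 159 = 313 mm (≥ 294 mm).
Treads = 15 − 1 = 14; going = 14 × 313 = 4382 mm.

4382 mm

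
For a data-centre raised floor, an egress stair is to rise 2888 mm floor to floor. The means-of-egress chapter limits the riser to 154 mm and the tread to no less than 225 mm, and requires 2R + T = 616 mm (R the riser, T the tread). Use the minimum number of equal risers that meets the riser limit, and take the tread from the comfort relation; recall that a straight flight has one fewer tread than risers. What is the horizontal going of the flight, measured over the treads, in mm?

5616 mm

⌈2888/154⌉ = 19 risers.
R = 2888 ÷ 19 = 152 mm.
Tread T = 616 − 2 × 152 = 312 mm (≥ 225 mm).
19 risers give 18 treads; going = 18 × 312 = 5616 mm.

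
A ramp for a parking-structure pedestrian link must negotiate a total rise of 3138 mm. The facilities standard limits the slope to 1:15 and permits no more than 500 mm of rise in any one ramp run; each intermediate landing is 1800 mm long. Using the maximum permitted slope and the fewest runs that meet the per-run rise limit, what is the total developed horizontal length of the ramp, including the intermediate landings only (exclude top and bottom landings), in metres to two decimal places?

57.87 m

3138 / 500 = 6.276 → round up to 7 ramp runs. That means 6 intermediate landings.
Ramp run (horizontal) at 1:15: 3138 × 15 = 47070 mm.
Intermediate landings: 6 × 1800 = 10800 mm.
Total developed length = 47070 + 10800 = 57870 mm.
= 57.87 m.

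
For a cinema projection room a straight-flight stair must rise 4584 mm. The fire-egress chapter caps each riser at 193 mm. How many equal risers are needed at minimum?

At most 193 each: 4584/193 = 23.75, giving 24 risers.

24 risers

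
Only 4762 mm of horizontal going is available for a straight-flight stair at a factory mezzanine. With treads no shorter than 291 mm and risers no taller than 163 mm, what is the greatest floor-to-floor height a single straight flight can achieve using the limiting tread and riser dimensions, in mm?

Treads that fit: ⌊4762 / 291⌋ = 16.
Risers = treads + 1 = 17.
Maximum height = 17 × 163 = 2771 mm.

2771 mm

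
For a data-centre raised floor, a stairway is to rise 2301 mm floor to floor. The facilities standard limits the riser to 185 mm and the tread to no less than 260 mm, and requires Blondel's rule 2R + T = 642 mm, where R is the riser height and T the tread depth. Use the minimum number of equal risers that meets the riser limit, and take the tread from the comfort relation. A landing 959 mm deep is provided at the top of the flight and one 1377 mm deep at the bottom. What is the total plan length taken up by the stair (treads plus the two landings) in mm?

At most 185 each: 2301/185 = 12.44, giving 13 risers.
R = 2301 ÷ 13 = 177 mm.
Tread T = 642 − 2 × 177 = 288 mm (≥ 260 mm).
13 risers give 12 treads; going = 12 × 288 = 3456 mm.
Enclosure = 3456 + 959 + 1377 = 5792 mm.

5792 mm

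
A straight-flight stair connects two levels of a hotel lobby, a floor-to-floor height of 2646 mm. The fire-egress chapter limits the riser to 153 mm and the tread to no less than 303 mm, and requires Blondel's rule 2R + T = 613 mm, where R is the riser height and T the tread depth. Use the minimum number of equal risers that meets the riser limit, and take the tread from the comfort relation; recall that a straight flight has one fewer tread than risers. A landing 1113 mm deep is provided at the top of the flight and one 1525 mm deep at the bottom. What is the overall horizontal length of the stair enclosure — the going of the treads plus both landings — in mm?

8061 mm

At most 153 each: 2646/153 = 17.29, giving 18 risers.
Riser R = 2646 / 18 = 147 mm, within the 153 mm limit.
Tread T = 613 − 2 × 147 = 319 mm (≥ 303 mm).
18 risers give 17 treads; going = 17 × 319 = 5423 mm.
Add landings: 5423 + 1113 + 1525 = 8061 mm.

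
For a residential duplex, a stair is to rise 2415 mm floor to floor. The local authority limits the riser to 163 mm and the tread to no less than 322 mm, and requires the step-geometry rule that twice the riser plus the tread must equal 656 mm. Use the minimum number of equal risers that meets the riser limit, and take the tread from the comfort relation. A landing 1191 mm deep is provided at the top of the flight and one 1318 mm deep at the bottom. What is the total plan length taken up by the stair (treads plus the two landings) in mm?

7185 mm

⌈2415/163⌉ = 15 risers.
Each riser is 2415/15 = 161 mm (≤ 163 mm).
T = 656 − 2·161 = 334 mm, which satisfies the 322 mm minimum.
Going = (15 − 1) × 334 = 4676 mm.
Add landings: 4676 + 1191 + 1318 = 7185 mm.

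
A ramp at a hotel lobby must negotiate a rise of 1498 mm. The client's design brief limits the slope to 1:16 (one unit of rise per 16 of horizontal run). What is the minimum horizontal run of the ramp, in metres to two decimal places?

23.97 m

At 1:16 the run is 16 × 1498 = 23968 mm.
23968 mm = 23.97 m.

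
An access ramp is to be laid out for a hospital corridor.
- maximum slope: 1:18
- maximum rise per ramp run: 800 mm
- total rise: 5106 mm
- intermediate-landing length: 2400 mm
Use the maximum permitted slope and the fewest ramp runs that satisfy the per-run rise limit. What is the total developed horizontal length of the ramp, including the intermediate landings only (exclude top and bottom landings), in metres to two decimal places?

5106 / 800 = 6.38, so 7 ramp runs are needed. That means 6 intermediate landings.
Ramp run (horizontal) at 1:18: 5106 × 18 = 91908 mm.
6 intermediate landings contribute 6 × 2400 = 14400 mm.
Total developed length = 91908 + 14400 = 106308 mm.
= 106.31 m.

106.31 m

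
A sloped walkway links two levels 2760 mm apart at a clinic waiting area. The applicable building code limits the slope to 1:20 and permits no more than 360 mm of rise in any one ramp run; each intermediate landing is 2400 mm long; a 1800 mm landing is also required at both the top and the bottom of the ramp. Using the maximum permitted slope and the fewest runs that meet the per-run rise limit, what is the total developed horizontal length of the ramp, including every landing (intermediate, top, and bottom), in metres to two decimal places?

At most 360 each: 2760/360 = 7.67, giving 8 ramp runs. That means 7 intermediate landings.
Horizontal run for 2760 mm of rise at 1:20 is 2760 × 20 = 55200 mm.
7 intermediate landings contribute 7 × 2400 = 16800 mm.
Top and bottom landings: 2 × 1800 = 3600 mm.
Total = 55200 + 16800 + 3600 = 75600 mm.
= 75.60 m.

75.60 m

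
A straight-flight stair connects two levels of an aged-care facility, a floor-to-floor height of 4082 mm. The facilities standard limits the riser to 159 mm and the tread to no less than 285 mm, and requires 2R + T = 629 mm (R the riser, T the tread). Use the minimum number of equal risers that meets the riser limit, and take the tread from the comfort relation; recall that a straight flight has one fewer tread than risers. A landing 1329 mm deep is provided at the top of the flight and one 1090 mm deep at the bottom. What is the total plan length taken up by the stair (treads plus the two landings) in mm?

10294 mm

4082 / 159 = 25.67, so 26 risers are needed.
Riser R = 4082 / 26 = 157 mm, within the 159 mm limit.
T = 629 − 2·157 = 315 mm, which satisfies the 285 mm minimum.
26 risers give 25 treads; going = 25 × 315 = 7875 mm.
Add landings: 7875 + 1329 + 1090 = 10294 mm.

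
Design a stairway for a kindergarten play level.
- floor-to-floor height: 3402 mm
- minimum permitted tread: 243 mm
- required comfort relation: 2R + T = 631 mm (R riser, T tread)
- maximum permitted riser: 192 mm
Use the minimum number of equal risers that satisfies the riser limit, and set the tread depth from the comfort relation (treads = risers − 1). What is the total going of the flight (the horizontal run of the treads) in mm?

4301 mm

At most 192 each: 3402/192 = 17.72, giving 18 risers.
R = 3402 ÷ 18 = 189 mm.
T = 631 − 2·189 = 253 mm, which satisfies the 243 mm minimum.
Going = (18 − 1) × 253 = 4301 mm.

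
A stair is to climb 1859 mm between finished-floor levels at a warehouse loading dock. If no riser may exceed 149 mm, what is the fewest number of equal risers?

13 risers

⌈1859/149⌉ = 13 risers.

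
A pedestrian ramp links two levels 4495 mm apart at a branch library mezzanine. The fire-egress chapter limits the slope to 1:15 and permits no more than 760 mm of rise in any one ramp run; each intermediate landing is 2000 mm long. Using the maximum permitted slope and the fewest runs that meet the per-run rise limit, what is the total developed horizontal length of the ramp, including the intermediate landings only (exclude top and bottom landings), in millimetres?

77425 mm

At most 760 each: 4495/760 = 5.91, giving 6 ramp runs. That means 5 intermediate landings.
Ramp run (horizontal) at 1:15: 4495 × 15 = 67425 mm.
5 intermediate landings contribute 5 × 2000 = 10000 mm.
Developed length = 67425 + 10000 = 77425 mm.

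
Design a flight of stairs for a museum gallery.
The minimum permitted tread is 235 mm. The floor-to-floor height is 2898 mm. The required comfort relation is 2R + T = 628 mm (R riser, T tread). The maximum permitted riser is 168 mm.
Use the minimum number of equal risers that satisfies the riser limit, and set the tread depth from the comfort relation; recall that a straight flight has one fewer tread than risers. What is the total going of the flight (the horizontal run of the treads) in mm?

5202 mm

At most 168 each: 2898/168 = 17.25, giving 18 risers.
Each riser is 2898/18 = 161 mm (≤ 168 mm).
From 2R + T = 628: T = 628 − 322 = 306 mm.
18 risers give 17 treads; going = 17 × 306 = 5202 mm.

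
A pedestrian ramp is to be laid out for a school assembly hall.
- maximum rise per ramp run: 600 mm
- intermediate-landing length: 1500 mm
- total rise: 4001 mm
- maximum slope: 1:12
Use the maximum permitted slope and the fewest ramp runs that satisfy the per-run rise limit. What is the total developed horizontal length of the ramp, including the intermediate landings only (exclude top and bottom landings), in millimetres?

4001 / 600 = 6.668 → round up to 7 ramp runs. That means 6 intermediate landings.
Horizontal run for 4001 mm of rise at 1:12 is 4001 × 12 = 48012 mm.
Intermediate landings: 6 × 1500 = 9000 mm.
Total developed length = 48012 + 9000 = 57012 mm.

57012 mm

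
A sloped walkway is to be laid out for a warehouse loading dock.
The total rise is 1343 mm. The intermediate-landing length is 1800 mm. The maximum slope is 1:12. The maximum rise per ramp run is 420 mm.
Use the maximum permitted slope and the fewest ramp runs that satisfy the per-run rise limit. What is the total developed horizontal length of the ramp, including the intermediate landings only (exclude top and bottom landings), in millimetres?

21516 mm

At most 420 each: 1343/420 = 3.20, giving 4 ramp runs. That means 3 intermediate landings.
Horizontal run for 1343 mm of rise at 1:12 is 1343 × 12 = 16116 mm.
3 intermediate landings contribute 3 × 1800 = 5400 mm.
Total developed length = 16116 + 5400 = 21516 mm.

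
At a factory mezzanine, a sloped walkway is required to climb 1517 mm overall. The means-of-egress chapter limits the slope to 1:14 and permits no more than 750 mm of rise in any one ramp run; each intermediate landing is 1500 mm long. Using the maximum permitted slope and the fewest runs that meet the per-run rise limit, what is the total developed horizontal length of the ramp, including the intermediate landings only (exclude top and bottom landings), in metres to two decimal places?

24.24 m

⌈1517/750⌉ = 3 ramp runs. That means 2 intermediate landings.
Ramp run (horizontal) at 1:14: 1517 × 14 = 21238 mm.
2 intermediate landings contribute 2 × 1500 = 3000 mm.
Developed length = 21238 + 3000 = 24238 mm.
= 24.24 m.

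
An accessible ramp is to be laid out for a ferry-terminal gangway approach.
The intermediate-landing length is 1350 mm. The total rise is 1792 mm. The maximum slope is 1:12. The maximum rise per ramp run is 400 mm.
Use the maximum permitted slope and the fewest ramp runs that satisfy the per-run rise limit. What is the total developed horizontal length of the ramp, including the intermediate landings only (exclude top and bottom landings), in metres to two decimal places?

26.90 m

At most 400 each: 1792/400 = 4.48, giving 5 ramp runs. That means 4 intermediate landings.
Horizontal run for 1792 mm of rise at 1:12 is 1792 × 12 = 21504 mm.
Intermediate landings: 4 × 1350 = 5400 mm.
Developed length = 21504 + 5400 = 26904 mm.
= 26.90 m.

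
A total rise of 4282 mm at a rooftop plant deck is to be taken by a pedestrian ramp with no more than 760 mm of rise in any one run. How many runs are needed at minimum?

4282 / 760 = 5.634 → round up to 6 ramp runs.

6 runs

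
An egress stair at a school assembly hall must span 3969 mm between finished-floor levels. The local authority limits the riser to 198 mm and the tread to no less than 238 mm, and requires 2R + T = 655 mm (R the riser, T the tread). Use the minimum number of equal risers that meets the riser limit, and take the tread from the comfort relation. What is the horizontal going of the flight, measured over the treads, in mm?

5540 mm

⌈3969/198⌉ = 21 risers.
Each riser is 3969/21 = 189 mm (≤ 198 mm).
From 2R + T = 655: T = 655 − 378 = 277 mm.
21 risers give 20 treads; going = 20 × 277 = 5540 mm.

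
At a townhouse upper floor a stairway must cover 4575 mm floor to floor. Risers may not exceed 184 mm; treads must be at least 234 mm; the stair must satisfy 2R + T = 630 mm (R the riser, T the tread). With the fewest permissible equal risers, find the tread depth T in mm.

At most 184 each: 4575/184 = 24.86, giving 25 risers.
Riser R = 4575 / 25 = 183 mm, within the 184 mm limit.
T = 630 − 2·183 = 264 mm, which satisfies the 234 mm minimum.

264 mm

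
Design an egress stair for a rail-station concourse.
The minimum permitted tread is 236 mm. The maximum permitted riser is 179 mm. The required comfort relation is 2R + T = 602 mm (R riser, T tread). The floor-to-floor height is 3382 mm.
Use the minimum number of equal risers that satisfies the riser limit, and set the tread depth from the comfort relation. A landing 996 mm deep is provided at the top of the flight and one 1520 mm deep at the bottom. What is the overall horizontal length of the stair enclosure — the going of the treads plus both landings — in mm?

At most 179 each: 3382/179 = 18.89, giving 19 risers.
R = 3382 ÷ 19 = 178 mm.
T = 602 − 2·178 = 246 mm, which satisfies the 236 mm minimum.
19 risers give 18 treads; going = 18 × 246 = 4428 mm.
Add landings: 4428 + 996 + 1520 = 6944 mm.

6944 mm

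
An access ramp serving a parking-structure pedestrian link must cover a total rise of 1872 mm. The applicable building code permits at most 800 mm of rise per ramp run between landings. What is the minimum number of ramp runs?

3 runs

1872 / 800 = 2.340 → round up to 3 ramp runs.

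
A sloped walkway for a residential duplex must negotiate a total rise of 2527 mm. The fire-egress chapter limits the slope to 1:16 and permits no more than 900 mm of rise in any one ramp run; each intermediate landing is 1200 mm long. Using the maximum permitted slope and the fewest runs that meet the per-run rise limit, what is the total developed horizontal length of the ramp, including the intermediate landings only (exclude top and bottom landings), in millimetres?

42832 mm

2527 / 900 = 2.81, so 3 ramp runs are needed. That means 2 intermediate landings.
Horizontal run for 2527 mm of rise at 1:16 is 2527 × 16 = 40432 mm.
2 intermediate landings contribute 2 × 1200 = 2400 mm.
Developed length = 40432 + 2400 = 42832 mm.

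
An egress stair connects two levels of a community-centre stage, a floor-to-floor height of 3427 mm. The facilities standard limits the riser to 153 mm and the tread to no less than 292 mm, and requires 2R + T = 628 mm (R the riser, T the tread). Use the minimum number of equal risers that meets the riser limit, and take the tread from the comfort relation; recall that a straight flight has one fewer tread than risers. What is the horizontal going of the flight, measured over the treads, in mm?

7260 mm

3427 / 153 = 22.40, so 23 risers are needed.
Each riser is 3427/23 = 149 mm (≤ 153 mm).
Tread T = 628 − 2 × 149 = 330 mm (≥ 292 mm).
Treads = 23 − 1 = 22; going = 22 × 330 = 7260 mm.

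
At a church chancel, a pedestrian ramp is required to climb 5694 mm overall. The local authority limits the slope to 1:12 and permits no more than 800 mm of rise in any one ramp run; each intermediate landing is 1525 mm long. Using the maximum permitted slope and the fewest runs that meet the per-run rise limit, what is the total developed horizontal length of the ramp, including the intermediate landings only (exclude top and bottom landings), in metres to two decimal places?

79.00 m

5694 / 800 = 7.12, so 8 ramp runs are needed. That means 7 intermediate landings.
Ramp run (horizontal) at 1:12: 5694 × 12 = 68328 mm.
7 intermediate landings contribute 7 × 1525 = 10675 mm.
Developed length = 68328 + 10675 = 79003 mm.
= 79.00 m.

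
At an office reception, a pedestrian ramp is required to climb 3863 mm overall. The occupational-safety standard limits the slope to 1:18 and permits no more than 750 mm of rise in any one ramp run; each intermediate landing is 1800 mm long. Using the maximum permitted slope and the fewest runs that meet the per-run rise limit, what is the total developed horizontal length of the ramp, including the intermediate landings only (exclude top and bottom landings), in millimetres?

78534 mm

3863 / 750 = 5.15, so 6 ramp runs are needed. That means 5 intermediate landings.
Horizontal run for 3863 mm of rise at 1:18 is 3863 × 18 = 69534 mm.
5 intermediate landings contribute 5 × 1800 = 9000 mm.
Developed length = 69534 + 9000 = 78534 mm.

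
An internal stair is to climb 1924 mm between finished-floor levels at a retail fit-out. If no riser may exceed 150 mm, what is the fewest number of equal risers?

13 risers

1924 / 150 = 12.83, so 13 risers are needed.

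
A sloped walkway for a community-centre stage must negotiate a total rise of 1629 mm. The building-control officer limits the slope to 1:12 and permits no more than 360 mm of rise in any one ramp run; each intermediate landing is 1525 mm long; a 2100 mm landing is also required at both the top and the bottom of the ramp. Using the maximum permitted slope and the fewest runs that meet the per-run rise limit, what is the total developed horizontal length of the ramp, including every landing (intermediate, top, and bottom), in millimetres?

29848 mm

At most 360 each: 1629/360 = 4.53, giving 5 ramp runs. That means 4 intermediate landings.
Ramp run (horizontal) at 1:12: 1629 × 12 = 19548 mm.
4 intermediate landings contribute 4 × 1525 = 6100 mm.
Top and bottom landings: 2 × 2100 = 4200 mm.
Total = 19548 + 6100 + 4200 = 29848 mm.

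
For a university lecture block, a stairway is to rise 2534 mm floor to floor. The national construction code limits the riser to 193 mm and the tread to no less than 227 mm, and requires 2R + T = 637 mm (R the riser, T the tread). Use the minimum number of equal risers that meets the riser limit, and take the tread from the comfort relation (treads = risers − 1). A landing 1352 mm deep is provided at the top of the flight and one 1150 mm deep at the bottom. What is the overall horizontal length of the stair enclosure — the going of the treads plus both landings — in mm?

6077 mm

⌈2534/193⌉ = 14 risers.
Each riser is 2534/14 = 181 mm (≤ 193 mm).
Tread T = 637 − 2 × 181 = 275 mm (≥ 227 mm).
Treads = 14 − 1 = 13; going = 13 × 275 = 3575 mm.
Add landings: 3575 + 1352 + 1150 = 6077 mm.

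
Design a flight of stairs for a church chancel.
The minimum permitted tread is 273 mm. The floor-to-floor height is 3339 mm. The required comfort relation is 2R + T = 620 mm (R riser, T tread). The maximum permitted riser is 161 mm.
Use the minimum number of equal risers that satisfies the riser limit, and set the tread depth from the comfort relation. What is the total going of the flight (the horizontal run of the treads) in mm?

6040 mm

At most 161 each: 3339/161 = 20.74, giving 21 risers.
Riser R = 3339 / 21 = 159 mm, within the 161 mm limit.
From 2R + T = 620: T = 620 − 318 = 302 mm.
Going = (21 − 1) × 302 = 6040 mm.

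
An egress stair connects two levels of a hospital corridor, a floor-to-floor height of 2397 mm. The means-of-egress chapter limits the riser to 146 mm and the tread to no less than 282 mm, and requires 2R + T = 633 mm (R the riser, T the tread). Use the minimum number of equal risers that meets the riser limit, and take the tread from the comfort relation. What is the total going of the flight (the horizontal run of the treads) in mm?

5616 mm

2397 / 146 = 16.418 → round up to 17 risers.
Riser R = 2397 / 17 = 141 mm, within the 146 mm limit.
T = 633 − 2·141 = 351 mm, which satisfies the 282 mm minimum.
Going = (17 − 1) × 351 = 5616 mm.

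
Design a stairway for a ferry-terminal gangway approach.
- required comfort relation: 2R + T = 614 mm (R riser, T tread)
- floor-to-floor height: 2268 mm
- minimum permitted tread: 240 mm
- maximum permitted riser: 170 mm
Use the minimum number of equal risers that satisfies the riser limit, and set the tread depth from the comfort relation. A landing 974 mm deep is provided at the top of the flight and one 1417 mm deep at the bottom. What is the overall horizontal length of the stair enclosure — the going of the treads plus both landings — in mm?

2268 / 170 = 13.341 → round up to 14 risers.
Riser R = 2268 / 14 = 162 mm, within the 170 mm limit.
From 2R + T = 614: T = 614 − 324 = 290 mm.
Treads = 14 − 1 = 13; going = 13 × 290 = 3770 mm.
Enclosure = 3770 + 974 + 1417 = 6161 mm.

6161 mm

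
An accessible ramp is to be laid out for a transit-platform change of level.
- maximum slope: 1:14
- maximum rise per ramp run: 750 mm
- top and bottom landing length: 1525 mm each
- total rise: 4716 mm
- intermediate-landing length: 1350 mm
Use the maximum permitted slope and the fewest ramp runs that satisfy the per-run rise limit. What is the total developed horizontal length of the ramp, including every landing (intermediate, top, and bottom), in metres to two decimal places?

⌈4716/750⌉ = 7 ramp runs. That means 6 intermediate landings.
Horizontal run for 4716 mm of rise at 1:14 is 4716 × 14 = 66024 mm.
6 intermediate landings contribute 6 × 1350 = 8100 mm.
Top and bottom landings: 2 × 1525 = 3050 mm.
Total = 66024 + 8100 + 3050 = 77174 mm.
= 77.17 m.

77.17 m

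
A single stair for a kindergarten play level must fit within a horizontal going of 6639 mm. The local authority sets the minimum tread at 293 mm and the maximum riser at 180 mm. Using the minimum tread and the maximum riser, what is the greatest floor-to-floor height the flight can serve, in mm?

4140 mm

Treads that fit: ⌊6639 / 293⌋ = 22.
Risers = treads + 1 = 23.
Maximum height = 23 × 180 = 4140 mm.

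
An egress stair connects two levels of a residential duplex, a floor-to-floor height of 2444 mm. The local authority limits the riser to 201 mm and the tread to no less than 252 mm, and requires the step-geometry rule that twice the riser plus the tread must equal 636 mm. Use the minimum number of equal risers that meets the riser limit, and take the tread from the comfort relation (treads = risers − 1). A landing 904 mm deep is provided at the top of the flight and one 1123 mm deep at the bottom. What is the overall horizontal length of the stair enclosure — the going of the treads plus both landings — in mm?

5147 mm

2444 / 201 = 12.159 → round up to 13 risers.
R = 2444 ÷ 13 = 188 mm.
T = 636 − 2·188 = 260 mm, which satisfies the 252 mm minimum.
Treads = 13 − 1 = 12; going = 12 × 260 = 3120 mm.
Enclosure = 3120 + 904 + 1123 = 5147 mm.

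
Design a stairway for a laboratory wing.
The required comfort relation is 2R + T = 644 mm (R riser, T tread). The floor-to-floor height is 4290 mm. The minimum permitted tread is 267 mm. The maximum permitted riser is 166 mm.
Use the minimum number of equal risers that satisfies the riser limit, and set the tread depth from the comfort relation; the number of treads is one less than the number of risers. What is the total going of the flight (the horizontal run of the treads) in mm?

7850 mm

⌈4290/166⌉ = 26 risers.
Each riser is 4290/26 = 165 mm (≤ 166 mm).
T = 644 − 2·165 = 314 mm, which satisfies the 267 mm minimum.
Treads = 26 − 1 = 25; going = 25 × 314 = 7850 mm.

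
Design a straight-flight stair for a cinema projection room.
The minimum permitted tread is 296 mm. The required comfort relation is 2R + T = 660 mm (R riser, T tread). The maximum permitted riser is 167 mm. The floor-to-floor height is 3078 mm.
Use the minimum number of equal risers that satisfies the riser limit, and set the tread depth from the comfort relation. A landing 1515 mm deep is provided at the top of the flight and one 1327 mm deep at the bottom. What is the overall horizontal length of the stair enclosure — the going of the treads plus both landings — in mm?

8890 mm

3078 / 167 = 18.43, so 19 risers are needed.
R = 3078 ÷ 19 = 162 mm.
From 2R + T = 660: T = 660 − 324 = 336 mm.
Treads = 19 − 1 = 18; going = 18 × 336 = 6048 mm.
Enclosure = 6048 + 1515 + 1327 = 8890 mm.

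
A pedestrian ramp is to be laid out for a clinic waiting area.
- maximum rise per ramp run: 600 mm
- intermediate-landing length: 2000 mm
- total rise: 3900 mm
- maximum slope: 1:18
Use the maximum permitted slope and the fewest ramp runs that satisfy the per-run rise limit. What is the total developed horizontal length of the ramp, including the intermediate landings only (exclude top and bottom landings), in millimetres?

82200 mm

At most 600 each: 3900/600 = 6.50, giving 7 ramp runs. That means 6 intermediate landings.
Ramp run (horizontal) at 1:18: 3900 × 18 = 70200 mm.
Intermediate landings: 6 × 2000 = 12000 mm.
Total developed length = 70200 + 12000 = 82200 mm.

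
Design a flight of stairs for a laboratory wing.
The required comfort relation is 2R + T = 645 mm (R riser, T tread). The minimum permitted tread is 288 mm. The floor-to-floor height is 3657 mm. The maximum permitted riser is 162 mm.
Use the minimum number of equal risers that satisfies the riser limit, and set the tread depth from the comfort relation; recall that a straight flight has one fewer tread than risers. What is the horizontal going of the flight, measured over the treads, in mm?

⌈3657/162⌉ = 23 risers.
Riser R = 3657 / 23 = 159 mm, within the 162 mm limit.
From 2R + T = 645: T = 645 − 318 = 327 mm.
Treads = 23 − 1 = 22; going = 22 × 327 = 7194 mm.

7194 mm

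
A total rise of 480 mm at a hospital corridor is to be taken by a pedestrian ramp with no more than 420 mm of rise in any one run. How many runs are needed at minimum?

2 runs

480 / 420 = 1.14, so 2 ramp runs are needed.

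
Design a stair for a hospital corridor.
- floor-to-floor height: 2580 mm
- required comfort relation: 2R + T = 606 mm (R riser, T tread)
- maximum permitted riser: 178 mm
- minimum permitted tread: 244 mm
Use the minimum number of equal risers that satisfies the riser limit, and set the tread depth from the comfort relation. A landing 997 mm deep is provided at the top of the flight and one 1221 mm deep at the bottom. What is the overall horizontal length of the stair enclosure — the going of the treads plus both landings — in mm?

5886 mm

2580 / 178 = 14.49, so 15 risers are needed.
R = 2580 ÷ 15 = 172 mm.
From 2R + T = 606: T = 606 − 344 = 262 mm.
Going = (15 − 1) × 262 = 3668 mm.
Enclosure = 3668 + 997 + 1221 = 5886 mm.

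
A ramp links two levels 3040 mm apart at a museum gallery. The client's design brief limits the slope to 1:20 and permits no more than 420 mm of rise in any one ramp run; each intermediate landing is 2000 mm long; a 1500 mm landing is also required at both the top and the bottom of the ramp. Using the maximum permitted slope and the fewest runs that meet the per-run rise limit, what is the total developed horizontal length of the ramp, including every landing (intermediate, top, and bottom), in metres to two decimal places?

77.80 m

3040 / 420 = 7.238 → round up to 8 ramp runs. That means 7 intermediate landings.
Ramp run (horizontal) at 1:20: 3040 × 20 = 60800 mm.
7 intermediate landings contribute 7 × 2000 = 14000 mm.
Top and bottom landings: 2 × 1500 = 3000 mm.
Total = 60800 + 14000 + 3000 = 77800 mm.
= 77.80 m.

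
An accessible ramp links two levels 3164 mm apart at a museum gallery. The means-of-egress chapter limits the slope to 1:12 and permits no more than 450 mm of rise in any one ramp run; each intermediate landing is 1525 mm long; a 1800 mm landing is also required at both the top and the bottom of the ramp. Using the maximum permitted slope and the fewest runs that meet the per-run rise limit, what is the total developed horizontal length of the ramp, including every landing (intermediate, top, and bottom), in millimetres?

52243 mm

3164 / 450 = 7.03, so 8 ramp runs are needed. That means 7 intermediate landings.
Horizontal run for 3164 mm of rise at 1:12 is 3164 × 12 = 37968 mm.
7 intermediate landings contribute 7 × 1525 = 10675 mm.
Top and bottom landings: 2 × 1800 = 3600 mm.
Total = 37968 + 10675 + 3600 = 52243 mm.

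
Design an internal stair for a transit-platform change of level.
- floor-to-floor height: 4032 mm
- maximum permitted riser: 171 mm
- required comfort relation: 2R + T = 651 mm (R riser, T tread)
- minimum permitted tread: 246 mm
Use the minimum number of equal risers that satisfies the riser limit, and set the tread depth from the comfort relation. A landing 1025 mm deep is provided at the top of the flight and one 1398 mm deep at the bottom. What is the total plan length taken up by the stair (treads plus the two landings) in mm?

⌈4032/171⌉ = 24 risers.
Each riser is 4032/24 = 168 mm (≤ 171 mm).
Tread T = 651 − 2 × 168 = 315 mm (≥ 246 mm).
Treads = 24 − 1 = 23; going = 23 × 315 = 7245 mm.
Enclosure = 7245 + 1025 + 1398 = 9668 mm.

9668 mm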